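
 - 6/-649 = 6/649= 0.01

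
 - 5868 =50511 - 56379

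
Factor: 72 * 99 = 7128 = 2^3*3^4*11^1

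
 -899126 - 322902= - 1222028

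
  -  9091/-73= 124 + 39/73=124.53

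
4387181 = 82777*53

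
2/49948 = 1/24974 = 0.00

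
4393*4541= 19948613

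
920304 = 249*3696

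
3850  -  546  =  3304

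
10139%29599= 10139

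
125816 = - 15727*( - 8 )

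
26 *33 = 858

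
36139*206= 7444634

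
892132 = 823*1084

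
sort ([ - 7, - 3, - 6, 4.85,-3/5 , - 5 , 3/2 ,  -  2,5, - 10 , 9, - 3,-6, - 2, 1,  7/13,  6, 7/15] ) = [ - 10,-7,-6 ,-6 , - 5,-3 ,- 3, - 2  ,-2 , - 3/5, 7/15, 7/13 , 1,3/2 , 4.85,5,6, 9]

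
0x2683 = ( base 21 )117A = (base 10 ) 9859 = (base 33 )91P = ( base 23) IEF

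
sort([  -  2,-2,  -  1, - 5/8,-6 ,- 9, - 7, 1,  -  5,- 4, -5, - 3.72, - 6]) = [- 9,  -  7, - 6, - 6, - 5, - 5, - 4, - 3.72, - 2, - 2, - 1,-5/8, 1]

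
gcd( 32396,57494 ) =178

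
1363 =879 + 484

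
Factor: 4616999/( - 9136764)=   -  2^( - 2)*3^( - 2 )*7^( - 1 ) * 13^(  -  1) * 199^1*2789^(- 1) * 23201^1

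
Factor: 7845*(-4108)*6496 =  - 209348280960 = - 2^7 *3^1*5^1*7^1*13^1*29^1*79^1*523^1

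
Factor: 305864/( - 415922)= - 692/941=- 2^2*173^1*941^( - 1) 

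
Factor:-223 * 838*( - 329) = 2^1*7^1*47^1*223^1*  419^1  =  61481546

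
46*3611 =166106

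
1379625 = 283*4875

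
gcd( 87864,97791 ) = 3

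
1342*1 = 1342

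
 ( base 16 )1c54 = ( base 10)7252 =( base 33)6LP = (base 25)bf2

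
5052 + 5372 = 10424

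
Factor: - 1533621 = -3^1*17^1*30071^1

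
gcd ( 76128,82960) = 976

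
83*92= 7636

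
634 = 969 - 335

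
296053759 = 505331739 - 209277980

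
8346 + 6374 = 14720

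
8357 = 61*137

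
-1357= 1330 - 2687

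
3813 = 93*41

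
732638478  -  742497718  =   - 9859240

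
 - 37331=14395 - 51726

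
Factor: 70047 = 3^2*43^1*181^1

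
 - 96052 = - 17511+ - 78541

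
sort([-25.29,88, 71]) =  [ - 25.29,71, 88]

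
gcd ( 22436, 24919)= 1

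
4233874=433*9778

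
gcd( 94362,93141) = 3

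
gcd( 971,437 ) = 1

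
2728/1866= 1364/933  =  1.46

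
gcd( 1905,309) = 3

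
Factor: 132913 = 11^1*43^1 *281^1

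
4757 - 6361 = -1604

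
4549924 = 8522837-3972913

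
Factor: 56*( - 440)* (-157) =3868480 = 2^6*5^1*7^1*11^1*157^1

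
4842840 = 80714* 60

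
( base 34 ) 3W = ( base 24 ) 5E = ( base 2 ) 10000110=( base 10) 134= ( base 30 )4e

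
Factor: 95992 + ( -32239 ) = 63753 = 3^1*79^1*269^1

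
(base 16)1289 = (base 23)8M7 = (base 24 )85H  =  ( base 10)4745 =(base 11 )3624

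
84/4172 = 3/149=0.02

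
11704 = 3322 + 8382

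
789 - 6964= -6175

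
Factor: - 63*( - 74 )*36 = 167832 = 2^3*3^4 * 7^1*37^1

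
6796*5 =33980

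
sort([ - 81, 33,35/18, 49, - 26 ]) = [ - 81, - 26,  35/18,33, 49] 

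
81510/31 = 81510/31 = 2629.35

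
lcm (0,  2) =0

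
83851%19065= 7591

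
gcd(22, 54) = 2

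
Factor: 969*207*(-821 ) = -3^3* 17^1 * 19^1*23^1*821^1=-164678643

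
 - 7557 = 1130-8687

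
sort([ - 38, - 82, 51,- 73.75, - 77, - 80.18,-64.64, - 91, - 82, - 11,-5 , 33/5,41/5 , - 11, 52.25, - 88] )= [-91, - 88, - 82, - 82, - 80.18, - 77, - 73.75, - 64.64  ,-38, - 11, - 11, - 5, 33/5, 41/5, 51 , 52.25]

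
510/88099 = 510/88099 = 0.01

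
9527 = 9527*1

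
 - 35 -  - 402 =367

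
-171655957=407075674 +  - 578731631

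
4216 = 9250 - 5034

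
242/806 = 121/403 = 0.30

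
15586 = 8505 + 7081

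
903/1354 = 903/1354 = 0.67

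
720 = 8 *90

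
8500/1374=6 + 128/687 = 6.19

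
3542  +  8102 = 11644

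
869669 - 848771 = 20898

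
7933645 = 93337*85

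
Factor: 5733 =3^2* 7^2 * 13^1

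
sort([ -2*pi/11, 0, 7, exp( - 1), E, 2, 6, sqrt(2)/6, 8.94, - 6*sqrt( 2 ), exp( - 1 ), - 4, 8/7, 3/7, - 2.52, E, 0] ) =[ - 6*sqrt(2),  -  4, - 2.52, - 2*pi/11, 0, 0, sqrt(2) /6, exp( - 1), exp( - 1), 3/7, 8/7, 2, E, E, 6, 7 , 8.94] 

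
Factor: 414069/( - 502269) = -138023/167423  =  - 17^1*23^1*353^1*167423^( - 1)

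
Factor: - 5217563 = - 13^1*271^1* 1481^1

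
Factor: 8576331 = 3^1 * 2858777^1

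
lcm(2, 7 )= 14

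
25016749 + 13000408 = 38017157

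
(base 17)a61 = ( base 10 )2993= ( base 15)D48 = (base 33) 2on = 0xBB1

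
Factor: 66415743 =3^2*23^1*71^1*4519^1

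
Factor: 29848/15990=28/15=2^2*3^(  -  1 )*5^(  -  1)*7^1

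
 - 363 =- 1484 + 1121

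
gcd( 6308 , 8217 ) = 83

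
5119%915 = 544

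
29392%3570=832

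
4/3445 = 4/3445=0.00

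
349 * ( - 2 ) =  - 698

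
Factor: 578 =2^1*17^2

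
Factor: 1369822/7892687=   2^1*11^( - 1 )*73^(  -  1) * 127^1*5393^1*9829^( - 1)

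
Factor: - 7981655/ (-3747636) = 2^ ( - 2 )*3^( - 2)*5^1*11^1*19^( - 1)*5479^( - 1)*145121^1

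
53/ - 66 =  - 1+13/66 = - 0.80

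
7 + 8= 15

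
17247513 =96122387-78874874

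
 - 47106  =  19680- 66786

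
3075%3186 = 3075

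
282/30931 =282/30931= 0.01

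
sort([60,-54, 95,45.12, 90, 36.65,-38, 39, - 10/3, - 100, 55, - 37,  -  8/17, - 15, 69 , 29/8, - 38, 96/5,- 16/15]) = [ - 100, - 54, - 38, - 38, - 37, - 15 , - 10/3, - 16/15, - 8/17,29/8,96/5,36.65,39, 45.12,55, 60,69, 90,  95]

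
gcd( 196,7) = 7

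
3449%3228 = 221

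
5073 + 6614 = 11687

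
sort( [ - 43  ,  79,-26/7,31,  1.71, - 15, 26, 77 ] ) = [ - 43, - 15,  -  26/7,  1.71, 26,  31, 77,79 ]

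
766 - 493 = 273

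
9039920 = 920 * 9826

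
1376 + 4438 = 5814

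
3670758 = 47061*78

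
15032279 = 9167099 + 5865180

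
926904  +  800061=1726965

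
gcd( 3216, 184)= 8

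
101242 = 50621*2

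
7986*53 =423258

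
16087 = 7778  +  8309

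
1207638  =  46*26253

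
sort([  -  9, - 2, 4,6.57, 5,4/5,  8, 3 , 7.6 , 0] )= [ - 9, - 2 , 0, 4/5,3 , 4,5, 6.57 , 7.6, 8] 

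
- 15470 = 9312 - 24782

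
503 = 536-33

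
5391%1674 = 369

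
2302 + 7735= 10037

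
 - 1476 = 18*(-82)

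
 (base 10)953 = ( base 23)1IA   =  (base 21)238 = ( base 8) 1671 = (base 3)1022022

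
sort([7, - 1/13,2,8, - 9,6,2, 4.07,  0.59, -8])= [ - 9, - 8,  -  1/13, 0.59,2,2,4.07,6,7,8]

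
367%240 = 127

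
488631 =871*561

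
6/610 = 3/305 = 0.01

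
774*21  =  16254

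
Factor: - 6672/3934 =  - 2^3*3^1 * 7^( - 1 )*139^1*281^ ( -1) = - 3336/1967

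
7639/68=7639/68 = 112.34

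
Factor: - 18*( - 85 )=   1530 = 2^1 *3^2*5^1*17^1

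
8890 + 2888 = 11778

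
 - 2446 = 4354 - 6800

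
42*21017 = 882714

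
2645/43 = 2645/43 = 61.51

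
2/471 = 2/471  =  0.00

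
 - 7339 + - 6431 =- 13770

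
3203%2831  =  372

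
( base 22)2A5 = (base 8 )2251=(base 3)1122012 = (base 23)25K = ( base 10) 1193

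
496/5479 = 496/5479 = 0.09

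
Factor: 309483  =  3^2*137^1*251^1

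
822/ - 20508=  - 1 + 3281/3418 = - 0.04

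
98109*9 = 882981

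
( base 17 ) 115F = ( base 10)5302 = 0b1010010110110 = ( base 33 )4sm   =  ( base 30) 5QM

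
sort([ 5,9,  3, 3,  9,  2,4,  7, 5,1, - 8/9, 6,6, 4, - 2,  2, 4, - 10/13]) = [ - 2, - 8/9, - 10/13, 1,2 , 2,3,3, 4 , 4, 4, 5, 5,6, 6, 7, 9, 9 ]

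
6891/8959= 6891/8959=0.77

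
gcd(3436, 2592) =4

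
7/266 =1/38  =  0.03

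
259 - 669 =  - 410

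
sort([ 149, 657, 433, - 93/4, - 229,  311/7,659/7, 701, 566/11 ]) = [  -  229,-93/4 , 311/7, 566/11, 659/7, 149, 433, 657, 701]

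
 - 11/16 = -11/16 = - 0.69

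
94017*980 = 92136660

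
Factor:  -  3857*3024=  - 2^4*3^3 * 7^2*19^1*29^1= - 11663568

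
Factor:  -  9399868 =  - 2^2*53^1*101^1 * 439^1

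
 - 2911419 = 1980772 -4892191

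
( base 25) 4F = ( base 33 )3G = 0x73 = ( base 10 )115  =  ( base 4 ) 1303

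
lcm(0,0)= 0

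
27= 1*27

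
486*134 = 65124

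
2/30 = 1/15 = 0.07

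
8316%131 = 63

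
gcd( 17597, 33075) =1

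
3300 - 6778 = - 3478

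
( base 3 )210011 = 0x23b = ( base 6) 2351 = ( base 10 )571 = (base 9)704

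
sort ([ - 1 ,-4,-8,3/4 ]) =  [  -  8, - 4,  -  1,3/4 ] 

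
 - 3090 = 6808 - 9898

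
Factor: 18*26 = 468  =  2^2*3^2*13^1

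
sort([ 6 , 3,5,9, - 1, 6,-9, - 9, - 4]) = [ - 9, - 9, - 4, - 1, 3, 5, 6, 6, 9] 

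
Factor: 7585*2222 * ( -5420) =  - 91347975400 = - 2^3 * 5^2 * 11^1*37^1*41^1*101^1 * 271^1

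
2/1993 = 2/1993 = 0.00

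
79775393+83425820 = 163201213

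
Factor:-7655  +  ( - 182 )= - 7837 = - 17^1*461^1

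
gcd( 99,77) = 11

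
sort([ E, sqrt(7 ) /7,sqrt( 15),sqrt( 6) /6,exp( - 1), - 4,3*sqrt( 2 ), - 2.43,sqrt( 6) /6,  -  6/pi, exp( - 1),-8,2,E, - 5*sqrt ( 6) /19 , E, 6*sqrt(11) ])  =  [ - 8, - 4,  -  2.43, - 6/pi, -5*sqrt (6 ) /19, exp ( - 1),exp ( - 1),sqrt( 7)/7, sqrt(6) /6,sqrt(6)/6,2, E, E,E, sqrt(15) , 3*sqrt(2 ),6*sqrt( 11) ]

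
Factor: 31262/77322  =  319/789 = 3^(- 1)*11^1*29^1*263^(-1 )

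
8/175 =8/175 = 0.05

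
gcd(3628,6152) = 4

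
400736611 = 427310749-26574138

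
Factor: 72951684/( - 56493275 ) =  - 2^2*3^1*5^(  -  2)*13^1* 193^1*2423^1*2259731^( - 1 )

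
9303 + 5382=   14685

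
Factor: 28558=2^1 * 109^1*131^1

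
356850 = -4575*(  -  78 )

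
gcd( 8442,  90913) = 1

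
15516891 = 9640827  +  5876064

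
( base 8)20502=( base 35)6x9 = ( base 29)A3H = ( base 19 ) 14B2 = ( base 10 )8514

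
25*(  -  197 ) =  - 4925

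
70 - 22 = 48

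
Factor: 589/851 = 19^1*23^ (- 1)*31^1*37^ ( - 1)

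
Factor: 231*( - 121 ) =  -3^1 * 7^1*11^3 =- 27951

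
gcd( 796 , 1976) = 4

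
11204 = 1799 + 9405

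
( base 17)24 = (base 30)18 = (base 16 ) 26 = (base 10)38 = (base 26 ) 1C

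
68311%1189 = 538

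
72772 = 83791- 11019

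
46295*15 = 694425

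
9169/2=4584 + 1/2   =  4584.50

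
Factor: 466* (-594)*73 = -2^2*3^3 * 11^1*73^1*233^1   =  -20206692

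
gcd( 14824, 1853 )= 1853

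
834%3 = 0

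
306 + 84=390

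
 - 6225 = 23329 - 29554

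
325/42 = 325/42 = 7.74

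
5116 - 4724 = 392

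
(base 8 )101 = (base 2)1000001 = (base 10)65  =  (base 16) 41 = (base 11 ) 5A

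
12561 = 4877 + 7684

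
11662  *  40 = 466480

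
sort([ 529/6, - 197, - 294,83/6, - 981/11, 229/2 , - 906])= [ - 906 , - 294, - 197, - 981/11,  83/6,529/6,229/2 ] 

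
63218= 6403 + 56815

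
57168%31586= 25582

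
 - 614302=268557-882859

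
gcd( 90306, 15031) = 1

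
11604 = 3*3868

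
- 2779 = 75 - 2854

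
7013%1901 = 1310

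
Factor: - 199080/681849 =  - 40/137 = -2^3*5^1*137^ ( - 1 ) 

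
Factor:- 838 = - 2^1*419^1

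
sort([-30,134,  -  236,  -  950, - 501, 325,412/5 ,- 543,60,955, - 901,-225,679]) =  [ -950, - 901 , - 543,  -  501,-236, - 225, - 30,60,412/5,134, 325, 679, 955 ] 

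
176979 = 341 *519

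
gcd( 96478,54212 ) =2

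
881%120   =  41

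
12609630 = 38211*330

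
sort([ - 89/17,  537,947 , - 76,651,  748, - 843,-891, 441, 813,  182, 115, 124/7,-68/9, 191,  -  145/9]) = [ - 891, - 843, - 76,-145/9,-68/9, - 89/17, 124/7, 115,182, 191, 441, 537,651,  748, 813 , 947] 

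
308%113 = 82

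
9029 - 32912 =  - 23883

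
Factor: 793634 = 2^1*79^1*5023^1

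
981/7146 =109/794=0.14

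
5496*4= 21984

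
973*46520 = 45263960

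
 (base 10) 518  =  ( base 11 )431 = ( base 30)h8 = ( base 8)1006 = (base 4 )20012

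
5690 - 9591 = - 3901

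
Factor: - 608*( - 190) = 115520= 2^6*5^1*19^2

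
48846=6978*7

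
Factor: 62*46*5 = 14260 = 2^2*5^1*23^1*31^1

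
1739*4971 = 8644569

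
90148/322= 279 + 155/161 = 279.96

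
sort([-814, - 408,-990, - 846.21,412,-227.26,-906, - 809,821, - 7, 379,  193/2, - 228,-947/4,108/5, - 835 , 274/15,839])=[ - 990, - 906,  -  846.21 , - 835, -814, - 809,- 408, - 947/4,-228,-227.26, - 7,274/15, 108/5, 193/2,379, 412,821,839] 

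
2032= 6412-4380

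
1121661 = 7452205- 6330544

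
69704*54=3764016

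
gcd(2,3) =1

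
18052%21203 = 18052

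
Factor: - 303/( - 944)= 2^(  -  4)*3^1*59^ ( - 1)*101^1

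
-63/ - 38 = 1 + 25/38= 1.66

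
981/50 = 981/50 = 19.62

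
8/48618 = 4/24309=   0.00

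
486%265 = 221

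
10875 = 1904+8971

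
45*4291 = 193095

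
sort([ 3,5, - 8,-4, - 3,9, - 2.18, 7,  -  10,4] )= [ - 10,-8, - 4, - 3, - 2.18,3,4,5 , 7,9] 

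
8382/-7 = - 8382/7 = - 1197.43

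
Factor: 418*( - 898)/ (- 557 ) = 2^2*11^1*19^1*449^1*557^ ( - 1) = 375364/557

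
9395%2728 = 1211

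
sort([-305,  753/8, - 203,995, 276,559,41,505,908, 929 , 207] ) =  [ - 305, - 203 , 41,753/8,207 , 276,505, 559,908,929, 995] 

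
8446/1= 8446  =  8446.00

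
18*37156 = 668808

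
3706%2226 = 1480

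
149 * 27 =4023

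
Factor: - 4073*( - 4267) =17^1*251^1*4073^1=17379491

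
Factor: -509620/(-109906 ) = 2^1*5^1*83^1*179^( -1) = 830/179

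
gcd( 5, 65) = 5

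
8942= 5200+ 3742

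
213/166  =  1 + 47/166= 1.28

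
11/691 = 11/691  =  0.02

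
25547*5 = 127735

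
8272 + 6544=14816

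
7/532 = 1/76 = 0.01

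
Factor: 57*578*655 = 2^1*3^1*5^1* 17^2*19^1*131^1 = 21579630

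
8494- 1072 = 7422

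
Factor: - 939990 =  - 2^1 * 3^1*5^1*31333^1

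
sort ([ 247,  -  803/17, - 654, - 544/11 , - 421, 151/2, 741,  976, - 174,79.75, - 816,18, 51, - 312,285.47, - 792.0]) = [ - 816, - 792.0, - 654, - 421, - 312, - 174, - 544/11, - 803/17 , 18,51,151/2, 79.75,  247, 285.47, 741,976] 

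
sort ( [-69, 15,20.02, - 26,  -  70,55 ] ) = [ - 70, - 69,-26, 15 , 20.02, 55]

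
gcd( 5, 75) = 5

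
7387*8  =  59096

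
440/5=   88 = 88.00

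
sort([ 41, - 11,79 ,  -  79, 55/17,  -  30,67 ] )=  [ - 79, - 30,-11 , 55/17,41, 67,  79 ]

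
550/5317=550/5317=0.10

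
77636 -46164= 31472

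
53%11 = 9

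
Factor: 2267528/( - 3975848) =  - 283441/496981 = -17^1 * 53^ ( - 1 )*9377^( - 1)*16673^1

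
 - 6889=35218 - 42107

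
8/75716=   2/18929=0.00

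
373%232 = 141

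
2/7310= 1/3655 = 0.00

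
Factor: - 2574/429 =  - 6 = -2^1*3^1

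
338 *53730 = 18160740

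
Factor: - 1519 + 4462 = 3^3*109^1  =  2943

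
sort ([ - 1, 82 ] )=[ - 1,  82 ]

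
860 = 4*215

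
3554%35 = 19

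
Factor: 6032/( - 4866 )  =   - 2^3*3^( - 1 )*13^1*29^1*811^( - 1 )=- 3016/2433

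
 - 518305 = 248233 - 766538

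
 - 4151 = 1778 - 5929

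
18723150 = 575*32562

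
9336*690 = 6441840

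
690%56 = 18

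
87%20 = 7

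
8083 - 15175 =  - 7092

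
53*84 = 4452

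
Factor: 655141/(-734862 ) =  - 2^ (-1)*3^ ( - 1)*167^1*3923^1*122477^(-1)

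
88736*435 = 38600160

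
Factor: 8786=2^1 * 23^1*191^1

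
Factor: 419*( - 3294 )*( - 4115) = 5679465390 = 2^1*3^3*5^1*61^1* 419^1 * 823^1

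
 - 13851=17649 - 31500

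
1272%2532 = 1272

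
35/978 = 35/978 =0.04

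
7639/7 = 7639/7= 1091.29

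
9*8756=78804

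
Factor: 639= 3^2*71^1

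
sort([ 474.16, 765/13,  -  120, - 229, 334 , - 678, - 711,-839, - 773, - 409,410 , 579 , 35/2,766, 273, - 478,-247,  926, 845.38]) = [ - 839, - 773 ,-711, - 678, - 478 , - 409, - 247, - 229, - 120, 35/2, 765/13, 273,334, 410, 474.16,579,766, 845.38, 926] 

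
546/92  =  273/46  =  5.93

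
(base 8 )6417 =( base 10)3343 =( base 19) 94I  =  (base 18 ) A5D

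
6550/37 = 6550/37 = 177.03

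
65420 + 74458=139878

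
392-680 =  - 288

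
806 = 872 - 66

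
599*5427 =3250773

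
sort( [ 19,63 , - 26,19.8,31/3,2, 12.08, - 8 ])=[ - 26, - 8,2, 31/3,12.08 , 19,19.8, 63]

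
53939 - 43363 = 10576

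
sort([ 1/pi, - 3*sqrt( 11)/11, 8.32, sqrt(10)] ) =[ - 3*sqrt( 11 ) /11, 1/pi,sqrt( 10), 8.32 ] 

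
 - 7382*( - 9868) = 72845576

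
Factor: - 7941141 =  - 3^2 * 13^2 * 23^1*227^1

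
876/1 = 876 = 876.00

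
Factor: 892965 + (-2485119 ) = - 2^1*3^2 * 197^1 * 449^1 = - 1592154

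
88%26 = 10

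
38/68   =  19/34 =0.56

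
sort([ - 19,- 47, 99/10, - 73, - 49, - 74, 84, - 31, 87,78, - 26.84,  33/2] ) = [ - 74,  -  73,-49, - 47, - 31, - 26.84, - 19, 99/10,33/2, 78, 84,87 ]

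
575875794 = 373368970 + 202506824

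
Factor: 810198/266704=2^( - 3)*3^2*19^1*23^1 *79^(-1)*103^1*211^( - 1 ) = 405099/133352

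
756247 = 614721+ 141526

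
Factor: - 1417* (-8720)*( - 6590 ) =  - 2^5*5^2 * 13^1*109^2 * 659^1 = - 81427621600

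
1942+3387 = 5329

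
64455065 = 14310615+50144450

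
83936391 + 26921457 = 110857848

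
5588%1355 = 168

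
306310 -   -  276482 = 582792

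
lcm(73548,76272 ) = 2059344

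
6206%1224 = 86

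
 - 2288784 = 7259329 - 9548113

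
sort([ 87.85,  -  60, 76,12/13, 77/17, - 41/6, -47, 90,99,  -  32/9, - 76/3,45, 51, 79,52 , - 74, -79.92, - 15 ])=[  -  79.92, - 74,  -  60, -47,-76/3, - 15, - 41/6, - 32/9,  12/13,77/17, 45,51 , 52, 76,79, 87.85,90, 99] 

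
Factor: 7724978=2^1*3862489^1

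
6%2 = 0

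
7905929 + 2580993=10486922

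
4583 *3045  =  13955235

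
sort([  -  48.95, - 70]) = [ - 70, - 48.95] 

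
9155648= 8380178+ 775470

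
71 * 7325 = 520075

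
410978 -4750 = 406228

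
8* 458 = 3664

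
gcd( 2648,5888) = 8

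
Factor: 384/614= 2^6* 3^1*307^( - 1) =192/307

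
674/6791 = 674/6791=0.10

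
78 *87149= 6797622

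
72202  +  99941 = 172143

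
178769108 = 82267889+96501219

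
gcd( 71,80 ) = 1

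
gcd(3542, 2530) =506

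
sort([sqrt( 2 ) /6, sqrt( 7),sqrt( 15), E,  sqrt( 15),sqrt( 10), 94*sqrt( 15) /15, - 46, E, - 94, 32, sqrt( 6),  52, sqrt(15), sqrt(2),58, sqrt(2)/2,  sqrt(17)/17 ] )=[ - 94, - 46, sqrt(2) /6,  sqrt( 17)/17,sqrt(2)/2 , sqrt(2),sqrt( 6), sqrt(7),E,E, sqrt(10), sqrt( 15),sqrt(15), sqrt(15),94*sqrt ( 15)/15,32, 52, 58]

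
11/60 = 11/60 = 0.18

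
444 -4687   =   - 4243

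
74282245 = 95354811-21072566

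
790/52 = 395/26 = 15.19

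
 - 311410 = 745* ( - 418 )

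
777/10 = 77 + 7/10 = 77.70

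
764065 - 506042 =258023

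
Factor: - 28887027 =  -3^1*13^1*740693^1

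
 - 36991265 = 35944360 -72935625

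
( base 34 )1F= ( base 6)121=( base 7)100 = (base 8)61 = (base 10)49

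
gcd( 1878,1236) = 6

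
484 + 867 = 1351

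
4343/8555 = 4343/8555 = 0.51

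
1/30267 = 1/30267 = 0.00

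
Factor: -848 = - 2^4*53^1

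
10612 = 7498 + 3114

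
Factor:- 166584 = -2^3 * 3^1*11^1 * 631^1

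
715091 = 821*871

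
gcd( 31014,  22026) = 6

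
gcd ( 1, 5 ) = 1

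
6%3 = 0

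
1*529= 529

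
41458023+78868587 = 120326610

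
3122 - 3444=-322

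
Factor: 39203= 197^1*199^1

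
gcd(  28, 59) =1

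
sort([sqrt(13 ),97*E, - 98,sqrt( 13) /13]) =[ - 98, sqrt (13 )/13, sqrt( 13 ),  97 * E]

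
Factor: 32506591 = 13^1*67^1*37321^1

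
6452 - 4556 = 1896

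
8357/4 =2089 + 1/4   =  2089.25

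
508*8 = 4064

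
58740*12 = 704880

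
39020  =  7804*5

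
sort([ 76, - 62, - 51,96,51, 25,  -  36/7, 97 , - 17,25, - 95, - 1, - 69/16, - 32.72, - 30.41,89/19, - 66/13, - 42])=[ - 95, - 62, - 51 ,- 42, - 32.72, - 30.41, -17, - 36/7,  -  66/13,  -  69/16, - 1,89/19, 25, 25, 51 , 76,96, 97 ] 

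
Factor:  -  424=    - 2^3*53^1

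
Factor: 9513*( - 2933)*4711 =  - 3^2*7^3 * 151^1*419^1*673^1 = - 131444574219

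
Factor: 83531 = 7^1*11933^1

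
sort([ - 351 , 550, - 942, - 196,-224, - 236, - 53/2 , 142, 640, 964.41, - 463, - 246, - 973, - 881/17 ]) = [ - 973, - 942, - 463,  -  351, - 246, - 236,-224 , - 196, - 881/17, - 53/2,142,  550, 640, 964.41] 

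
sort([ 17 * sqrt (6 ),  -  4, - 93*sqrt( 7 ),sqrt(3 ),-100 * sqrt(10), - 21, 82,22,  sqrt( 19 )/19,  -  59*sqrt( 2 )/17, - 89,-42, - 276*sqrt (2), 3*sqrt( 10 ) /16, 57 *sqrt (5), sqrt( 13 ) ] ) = [- 276*sqrt(2), - 100*sqrt( 10), -93*sqrt( 7), - 89, - 42, - 21,-59*sqrt( 2)/17, -4,sqrt(19 )/19,3*sqrt( 10) /16, sqrt(3 ), sqrt( 13),  22,17 * sqrt( 6 ),82,57*sqrt( 5 ) ] 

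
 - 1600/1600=-1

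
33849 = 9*3761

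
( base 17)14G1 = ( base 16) 18C6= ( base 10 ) 6342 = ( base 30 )71c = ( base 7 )24330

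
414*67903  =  28111842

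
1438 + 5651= 7089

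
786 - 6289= - 5503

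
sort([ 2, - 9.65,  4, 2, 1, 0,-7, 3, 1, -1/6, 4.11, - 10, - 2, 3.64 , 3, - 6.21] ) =[ -10,-9.65, - 7,-6.21 , - 2,  -  1/6,0, 1, 1,  2, 2,3, 3,  3.64,4, 4.11 ]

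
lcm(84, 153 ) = 4284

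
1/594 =1/594= 0.00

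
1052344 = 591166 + 461178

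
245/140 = 7/4 = 1.75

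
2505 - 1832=673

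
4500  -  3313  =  1187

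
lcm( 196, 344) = 16856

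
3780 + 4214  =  7994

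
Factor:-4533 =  - 3^1*1511^1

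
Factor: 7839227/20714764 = 2^( - 2)*7^(-1 ) * 11^2*17^1*37^1*103^1*739813^(-1 )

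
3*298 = 894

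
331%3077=331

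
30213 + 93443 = 123656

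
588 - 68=520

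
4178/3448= 2089/1724 = 1.21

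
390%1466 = 390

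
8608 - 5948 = 2660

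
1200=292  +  908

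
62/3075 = 62/3075 = 0.02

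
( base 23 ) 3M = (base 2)1011011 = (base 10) 91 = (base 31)2t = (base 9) 111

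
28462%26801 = 1661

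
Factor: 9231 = 3^1*17^1*181^1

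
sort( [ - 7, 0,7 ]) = [ - 7,0, 7]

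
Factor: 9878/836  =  2^( - 1 )*19^( - 1 )*449^1 = 449/38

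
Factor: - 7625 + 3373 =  -4252 = -  2^2*1063^1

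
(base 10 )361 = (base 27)DA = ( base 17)144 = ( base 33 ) AV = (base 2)101101001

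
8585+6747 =15332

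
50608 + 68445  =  119053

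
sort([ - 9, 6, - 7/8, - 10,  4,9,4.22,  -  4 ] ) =[ - 10, -9,-4, - 7/8 , 4,  4.22, 6, 9] 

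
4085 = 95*43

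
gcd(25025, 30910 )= 55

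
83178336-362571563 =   -  279393227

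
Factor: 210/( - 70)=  - 3= -3^1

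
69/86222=69/86222 = 0.00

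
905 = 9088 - 8183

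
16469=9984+6485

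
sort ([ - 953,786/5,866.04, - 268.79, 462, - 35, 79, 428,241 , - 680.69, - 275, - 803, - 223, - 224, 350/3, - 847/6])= [ - 953, - 803, - 680.69, - 275,-268.79, - 224,  -  223,- 847/6,  -  35,79,  350/3, 786/5,241,428,462,866.04 ] 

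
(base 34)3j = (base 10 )121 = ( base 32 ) 3p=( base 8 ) 171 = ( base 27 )4d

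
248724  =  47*5292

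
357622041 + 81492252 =439114293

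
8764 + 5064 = 13828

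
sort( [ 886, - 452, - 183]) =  [-452 , - 183, 886 ]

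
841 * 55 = 46255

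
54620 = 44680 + 9940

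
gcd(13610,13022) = 2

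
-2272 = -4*568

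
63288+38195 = 101483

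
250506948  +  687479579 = 937986527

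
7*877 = 6139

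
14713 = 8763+5950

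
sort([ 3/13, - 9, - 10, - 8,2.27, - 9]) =[ - 10, - 9, - 9, - 8,3/13,2.27]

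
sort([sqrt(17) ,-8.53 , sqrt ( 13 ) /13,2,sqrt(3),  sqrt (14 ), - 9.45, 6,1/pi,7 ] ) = [ - 9.45, - 8.53,sqrt ( 13)/13,  1/pi,sqrt(3),2,sqrt(14 ),sqrt(17 ), 6,7]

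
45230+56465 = 101695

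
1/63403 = 1/63403 = 0.00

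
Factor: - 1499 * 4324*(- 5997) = 38870610972 = 2^2 * 3^1 * 23^1*47^1*1499^1 * 1999^1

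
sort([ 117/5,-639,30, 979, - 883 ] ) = [-883,-639,  117/5, 30, 979]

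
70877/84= 70877/84 = 843.77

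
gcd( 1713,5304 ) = 3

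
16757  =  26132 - 9375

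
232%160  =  72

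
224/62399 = 224/62399 = 0.00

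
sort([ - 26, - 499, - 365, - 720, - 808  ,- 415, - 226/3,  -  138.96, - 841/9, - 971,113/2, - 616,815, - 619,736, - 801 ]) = [ - 971,- 808, - 801, - 720, - 619, - 616, - 499, - 415, - 365, - 138.96,  -  841/9,-226/3,-26, 113/2, 736,815 ]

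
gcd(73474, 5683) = 1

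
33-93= - 60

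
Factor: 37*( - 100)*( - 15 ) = 55500 =2^2*3^1*5^3 *37^1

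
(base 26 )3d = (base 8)133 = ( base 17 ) 56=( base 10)91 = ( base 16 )5b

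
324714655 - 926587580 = - 601872925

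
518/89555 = 518/89555 = 0.01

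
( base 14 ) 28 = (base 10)36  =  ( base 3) 1100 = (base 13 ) 2a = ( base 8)44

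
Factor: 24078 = 2^1 * 3^1 * 4013^1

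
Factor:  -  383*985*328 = - 123739640 = - 2^3*5^1*41^1*197^1*383^1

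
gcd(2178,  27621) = 99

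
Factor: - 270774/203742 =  - 3^( - 1)*7^( - 1) * 11^(-1)*307^1 = - 307/231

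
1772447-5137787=-3365340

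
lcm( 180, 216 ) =1080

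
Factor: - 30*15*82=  - 2^2*3^2*5^2*41^1 = - 36900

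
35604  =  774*46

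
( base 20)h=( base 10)17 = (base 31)h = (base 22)H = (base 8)21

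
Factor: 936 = 2^3*3^2 * 13^1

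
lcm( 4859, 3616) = 155488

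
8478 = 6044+2434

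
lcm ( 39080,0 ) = 0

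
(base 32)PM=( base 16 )336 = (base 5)11242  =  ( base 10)822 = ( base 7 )2253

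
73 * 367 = 26791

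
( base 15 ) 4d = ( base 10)73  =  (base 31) 2b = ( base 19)3G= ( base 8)111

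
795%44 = 3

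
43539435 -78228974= - 34689539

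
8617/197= 43 + 146/197 =43.74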